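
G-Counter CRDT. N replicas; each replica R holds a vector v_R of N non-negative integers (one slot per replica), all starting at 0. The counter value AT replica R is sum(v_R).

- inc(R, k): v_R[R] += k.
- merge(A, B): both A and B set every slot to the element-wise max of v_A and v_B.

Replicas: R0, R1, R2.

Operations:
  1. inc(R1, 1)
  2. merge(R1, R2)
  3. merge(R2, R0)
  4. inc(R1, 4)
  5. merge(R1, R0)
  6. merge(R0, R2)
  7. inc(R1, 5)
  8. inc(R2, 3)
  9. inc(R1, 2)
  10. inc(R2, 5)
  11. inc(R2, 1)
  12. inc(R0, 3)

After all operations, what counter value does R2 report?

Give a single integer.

Answer: 14

Derivation:
Op 1: inc R1 by 1 -> R1=(0,1,0) value=1
Op 2: merge R1<->R2 -> R1=(0,1,0) R2=(0,1,0)
Op 3: merge R2<->R0 -> R2=(0,1,0) R0=(0,1,0)
Op 4: inc R1 by 4 -> R1=(0,5,0) value=5
Op 5: merge R1<->R0 -> R1=(0,5,0) R0=(0,5,0)
Op 6: merge R0<->R2 -> R0=(0,5,0) R2=(0,5,0)
Op 7: inc R1 by 5 -> R1=(0,10,0) value=10
Op 8: inc R2 by 3 -> R2=(0,5,3) value=8
Op 9: inc R1 by 2 -> R1=(0,12,0) value=12
Op 10: inc R2 by 5 -> R2=(0,5,8) value=13
Op 11: inc R2 by 1 -> R2=(0,5,9) value=14
Op 12: inc R0 by 3 -> R0=(3,5,0) value=8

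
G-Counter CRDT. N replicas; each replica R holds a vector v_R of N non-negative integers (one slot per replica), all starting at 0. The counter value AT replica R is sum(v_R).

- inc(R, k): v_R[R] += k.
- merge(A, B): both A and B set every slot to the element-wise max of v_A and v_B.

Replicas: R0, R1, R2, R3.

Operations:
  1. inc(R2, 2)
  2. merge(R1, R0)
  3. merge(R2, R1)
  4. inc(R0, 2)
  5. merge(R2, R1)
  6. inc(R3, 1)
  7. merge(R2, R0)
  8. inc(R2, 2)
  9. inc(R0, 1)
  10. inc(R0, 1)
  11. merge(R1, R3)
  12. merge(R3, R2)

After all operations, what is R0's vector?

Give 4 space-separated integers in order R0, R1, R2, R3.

Op 1: inc R2 by 2 -> R2=(0,0,2,0) value=2
Op 2: merge R1<->R0 -> R1=(0,0,0,0) R0=(0,0,0,0)
Op 3: merge R2<->R1 -> R2=(0,0,2,0) R1=(0,0,2,0)
Op 4: inc R0 by 2 -> R0=(2,0,0,0) value=2
Op 5: merge R2<->R1 -> R2=(0,0,2,0) R1=(0,0,2,0)
Op 6: inc R3 by 1 -> R3=(0,0,0,1) value=1
Op 7: merge R2<->R0 -> R2=(2,0,2,0) R0=(2,0,2,0)
Op 8: inc R2 by 2 -> R2=(2,0,4,0) value=6
Op 9: inc R0 by 1 -> R0=(3,0,2,0) value=5
Op 10: inc R0 by 1 -> R0=(4,0,2,0) value=6
Op 11: merge R1<->R3 -> R1=(0,0,2,1) R3=(0,0,2,1)
Op 12: merge R3<->R2 -> R3=(2,0,4,1) R2=(2,0,4,1)

Answer: 4 0 2 0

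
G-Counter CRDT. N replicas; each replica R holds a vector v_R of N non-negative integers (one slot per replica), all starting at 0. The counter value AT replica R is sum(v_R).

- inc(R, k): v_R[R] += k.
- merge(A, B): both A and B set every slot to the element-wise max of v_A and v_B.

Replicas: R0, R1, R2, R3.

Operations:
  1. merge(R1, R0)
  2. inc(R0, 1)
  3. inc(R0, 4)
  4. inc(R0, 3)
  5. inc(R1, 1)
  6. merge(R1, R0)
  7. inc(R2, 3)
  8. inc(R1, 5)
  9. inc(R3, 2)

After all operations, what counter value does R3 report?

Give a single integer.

Op 1: merge R1<->R0 -> R1=(0,0,0,0) R0=(0,0,0,0)
Op 2: inc R0 by 1 -> R0=(1,0,0,0) value=1
Op 3: inc R0 by 4 -> R0=(5,0,0,0) value=5
Op 4: inc R0 by 3 -> R0=(8,0,0,0) value=8
Op 5: inc R1 by 1 -> R1=(0,1,0,0) value=1
Op 6: merge R1<->R0 -> R1=(8,1,0,0) R0=(8,1,0,0)
Op 7: inc R2 by 3 -> R2=(0,0,3,0) value=3
Op 8: inc R1 by 5 -> R1=(8,6,0,0) value=14
Op 9: inc R3 by 2 -> R3=(0,0,0,2) value=2

Answer: 2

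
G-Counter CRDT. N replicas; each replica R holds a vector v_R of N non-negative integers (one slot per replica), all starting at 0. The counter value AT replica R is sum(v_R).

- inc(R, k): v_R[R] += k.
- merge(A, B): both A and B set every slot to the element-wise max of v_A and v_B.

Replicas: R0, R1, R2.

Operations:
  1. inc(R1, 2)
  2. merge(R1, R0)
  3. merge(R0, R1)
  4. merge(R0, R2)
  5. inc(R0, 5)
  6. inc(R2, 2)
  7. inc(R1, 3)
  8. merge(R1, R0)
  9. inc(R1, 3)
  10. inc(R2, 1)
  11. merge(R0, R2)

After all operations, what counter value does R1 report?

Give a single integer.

Answer: 13

Derivation:
Op 1: inc R1 by 2 -> R1=(0,2,0) value=2
Op 2: merge R1<->R0 -> R1=(0,2,0) R0=(0,2,0)
Op 3: merge R0<->R1 -> R0=(0,2,0) R1=(0,2,0)
Op 4: merge R0<->R2 -> R0=(0,2,0) R2=(0,2,0)
Op 5: inc R0 by 5 -> R0=(5,2,0) value=7
Op 6: inc R2 by 2 -> R2=(0,2,2) value=4
Op 7: inc R1 by 3 -> R1=(0,5,0) value=5
Op 8: merge R1<->R0 -> R1=(5,5,0) R0=(5,5,0)
Op 9: inc R1 by 3 -> R1=(5,8,0) value=13
Op 10: inc R2 by 1 -> R2=(0,2,3) value=5
Op 11: merge R0<->R2 -> R0=(5,5,3) R2=(5,5,3)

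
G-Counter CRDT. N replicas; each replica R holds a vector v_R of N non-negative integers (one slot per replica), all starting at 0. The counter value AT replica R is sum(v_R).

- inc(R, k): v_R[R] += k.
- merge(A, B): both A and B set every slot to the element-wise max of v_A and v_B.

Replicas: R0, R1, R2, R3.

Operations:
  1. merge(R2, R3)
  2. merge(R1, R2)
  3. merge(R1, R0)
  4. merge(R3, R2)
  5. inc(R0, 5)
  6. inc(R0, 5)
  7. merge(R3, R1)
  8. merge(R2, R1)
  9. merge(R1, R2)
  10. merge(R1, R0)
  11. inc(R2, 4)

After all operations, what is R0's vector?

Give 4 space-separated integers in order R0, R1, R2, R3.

Answer: 10 0 0 0

Derivation:
Op 1: merge R2<->R3 -> R2=(0,0,0,0) R3=(0,0,0,0)
Op 2: merge R1<->R2 -> R1=(0,0,0,0) R2=(0,0,0,0)
Op 3: merge R1<->R0 -> R1=(0,0,0,0) R0=(0,0,0,0)
Op 4: merge R3<->R2 -> R3=(0,0,0,0) R2=(0,0,0,0)
Op 5: inc R0 by 5 -> R0=(5,0,0,0) value=5
Op 6: inc R0 by 5 -> R0=(10,0,0,0) value=10
Op 7: merge R3<->R1 -> R3=(0,0,0,0) R1=(0,0,0,0)
Op 8: merge R2<->R1 -> R2=(0,0,0,0) R1=(0,0,0,0)
Op 9: merge R1<->R2 -> R1=(0,0,0,0) R2=(0,0,0,0)
Op 10: merge R1<->R0 -> R1=(10,0,0,0) R0=(10,0,0,0)
Op 11: inc R2 by 4 -> R2=(0,0,4,0) value=4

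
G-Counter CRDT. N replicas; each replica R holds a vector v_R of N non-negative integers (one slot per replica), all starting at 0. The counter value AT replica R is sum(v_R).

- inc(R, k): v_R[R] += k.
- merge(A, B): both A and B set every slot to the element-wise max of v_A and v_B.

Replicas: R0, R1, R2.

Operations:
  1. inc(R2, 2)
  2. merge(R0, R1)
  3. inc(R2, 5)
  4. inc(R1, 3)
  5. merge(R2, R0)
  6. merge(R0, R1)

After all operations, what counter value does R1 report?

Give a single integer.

Answer: 10

Derivation:
Op 1: inc R2 by 2 -> R2=(0,0,2) value=2
Op 2: merge R0<->R1 -> R0=(0,0,0) R1=(0,0,0)
Op 3: inc R2 by 5 -> R2=(0,0,7) value=7
Op 4: inc R1 by 3 -> R1=(0,3,0) value=3
Op 5: merge R2<->R0 -> R2=(0,0,7) R0=(0,0,7)
Op 6: merge R0<->R1 -> R0=(0,3,7) R1=(0,3,7)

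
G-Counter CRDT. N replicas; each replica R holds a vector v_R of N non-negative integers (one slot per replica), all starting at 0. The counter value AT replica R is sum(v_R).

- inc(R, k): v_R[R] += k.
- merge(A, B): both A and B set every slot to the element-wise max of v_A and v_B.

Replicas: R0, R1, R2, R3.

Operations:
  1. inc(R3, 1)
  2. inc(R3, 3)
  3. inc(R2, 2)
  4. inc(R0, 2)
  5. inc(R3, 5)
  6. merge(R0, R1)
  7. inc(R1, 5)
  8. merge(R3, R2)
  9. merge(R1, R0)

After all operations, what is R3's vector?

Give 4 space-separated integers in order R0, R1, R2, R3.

Answer: 0 0 2 9

Derivation:
Op 1: inc R3 by 1 -> R3=(0,0,0,1) value=1
Op 2: inc R3 by 3 -> R3=(0,0,0,4) value=4
Op 3: inc R2 by 2 -> R2=(0,0,2,0) value=2
Op 4: inc R0 by 2 -> R0=(2,0,0,0) value=2
Op 5: inc R3 by 5 -> R3=(0,0,0,9) value=9
Op 6: merge R0<->R1 -> R0=(2,0,0,0) R1=(2,0,0,0)
Op 7: inc R1 by 5 -> R1=(2,5,0,0) value=7
Op 8: merge R3<->R2 -> R3=(0,0,2,9) R2=(0,0,2,9)
Op 9: merge R1<->R0 -> R1=(2,5,0,0) R0=(2,5,0,0)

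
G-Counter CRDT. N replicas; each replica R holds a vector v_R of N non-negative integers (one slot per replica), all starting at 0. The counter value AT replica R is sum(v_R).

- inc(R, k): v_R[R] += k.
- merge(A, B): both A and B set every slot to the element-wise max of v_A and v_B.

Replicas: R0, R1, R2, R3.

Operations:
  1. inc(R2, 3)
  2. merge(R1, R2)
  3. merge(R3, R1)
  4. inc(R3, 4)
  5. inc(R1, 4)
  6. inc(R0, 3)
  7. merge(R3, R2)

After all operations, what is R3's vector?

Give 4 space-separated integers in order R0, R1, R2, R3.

Op 1: inc R2 by 3 -> R2=(0,0,3,0) value=3
Op 2: merge R1<->R2 -> R1=(0,0,3,0) R2=(0,0,3,0)
Op 3: merge R3<->R1 -> R3=(0,0,3,0) R1=(0,0,3,0)
Op 4: inc R3 by 4 -> R3=(0,0,3,4) value=7
Op 5: inc R1 by 4 -> R1=(0,4,3,0) value=7
Op 6: inc R0 by 3 -> R0=(3,0,0,0) value=3
Op 7: merge R3<->R2 -> R3=(0,0,3,4) R2=(0,0,3,4)

Answer: 0 0 3 4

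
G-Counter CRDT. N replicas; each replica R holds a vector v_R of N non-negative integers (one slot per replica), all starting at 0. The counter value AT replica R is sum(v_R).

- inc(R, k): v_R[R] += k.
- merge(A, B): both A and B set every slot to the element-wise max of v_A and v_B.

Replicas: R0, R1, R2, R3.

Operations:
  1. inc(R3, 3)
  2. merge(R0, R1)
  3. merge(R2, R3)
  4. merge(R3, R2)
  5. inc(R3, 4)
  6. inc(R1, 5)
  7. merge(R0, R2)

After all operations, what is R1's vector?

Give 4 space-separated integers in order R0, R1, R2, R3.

Answer: 0 5 0 0

Derivation:
Op 1: inc R3 by 3 -> R3=(0,0,0,3) value=3
Op 2: merge R0<->R1 -> R0=(0,0,0,0) R1=(0,0,0,0)
Op 3: merge R2<->R3 -> R2=(0,0,0,3) R3=(0,0,0,3)
Op 4: merge R3<->R2 -> R3=(0,0,0,3) R2=(0,0,0,3)
Op 5: inc R3 by 4 -> R3=(0,0,0,7) value=7
Op 6: inc R1 by 5 -> R1=(0,5,0,0) value=5
Op 7: merge R0<->R2 -> R0=(0,0,0,3) R2=(0,0,0,3)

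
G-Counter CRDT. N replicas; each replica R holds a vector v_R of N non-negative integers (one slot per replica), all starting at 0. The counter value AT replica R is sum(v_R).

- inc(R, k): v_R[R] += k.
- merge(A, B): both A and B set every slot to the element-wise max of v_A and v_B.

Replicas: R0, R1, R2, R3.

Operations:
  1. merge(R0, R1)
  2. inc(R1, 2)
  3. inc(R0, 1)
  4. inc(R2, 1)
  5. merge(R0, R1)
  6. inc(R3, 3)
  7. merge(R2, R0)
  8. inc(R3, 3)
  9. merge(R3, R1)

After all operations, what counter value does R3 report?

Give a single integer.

Op 1: merge R0<->R1 -> R0=(0,0,0,0) R1=(0,0,0,0)
Op 2: inc R1 by 2 -> R1=(0,2,0,0) value=2
Op 3: inc R0 by 1 -> R0=(1,0,0,0) value=1
Op 4: inc R2 by 1 -> R2=(0,0,1,0) value=1
Op 5: merge R0<->R1 -> R0=(1,2,0,0) R1=(1,2,0,0)
Op 6: inc R3 by 3 -> R3=(0,0,0,3) value=3
Op 7: merge R2<->R0 -> R2=(1,2,1,0) R0=(1,2,1,0)
Op 8: inc R3 by 3 -> R3=(0,0,0,6) value=6
Op 9: merge R3<->R1 -> R3=(1,2,0,6) R1=(1,2,0,6)

Answer: 9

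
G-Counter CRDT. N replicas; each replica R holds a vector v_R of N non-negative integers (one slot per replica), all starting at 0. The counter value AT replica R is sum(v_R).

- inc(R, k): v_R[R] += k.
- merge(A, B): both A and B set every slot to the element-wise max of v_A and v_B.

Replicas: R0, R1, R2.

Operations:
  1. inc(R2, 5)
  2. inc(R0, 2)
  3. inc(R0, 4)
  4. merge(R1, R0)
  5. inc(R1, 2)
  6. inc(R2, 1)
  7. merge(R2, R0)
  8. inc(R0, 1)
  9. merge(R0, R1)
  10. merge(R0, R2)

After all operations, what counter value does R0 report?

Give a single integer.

Answer: 15

Derivation:
Op 1: inc R2 by 5 -> R2=(0,0,5) value=5
Op 2: inc R0 by 2 -> R0=(2,0,0) value=2
Op 3: inc R0 by 4 -> R0=(6,0,0) value=6
Op 4: merge R1<->R0 -> R1=(6,0,0) R0=(6,0,0)
Op 5: inc R1 by 2 -> R1=(6,2,0) value=8
Op 6: inc R2 by 1 -> R2=(0,0,6) value=6
Op 7: merge R2<->R0 -> R2=(6,0,6) R0=(6,0,6)
Op 8: inc R0 by 1 -> R0=(7,0,6) value=13
Op 9: merge R0<->R1 -> R0=(7,2,6) R1=(7,2,6)
Op 10: merge R0<->R2 -> R0=(7,2,6) R2=(7,2,6)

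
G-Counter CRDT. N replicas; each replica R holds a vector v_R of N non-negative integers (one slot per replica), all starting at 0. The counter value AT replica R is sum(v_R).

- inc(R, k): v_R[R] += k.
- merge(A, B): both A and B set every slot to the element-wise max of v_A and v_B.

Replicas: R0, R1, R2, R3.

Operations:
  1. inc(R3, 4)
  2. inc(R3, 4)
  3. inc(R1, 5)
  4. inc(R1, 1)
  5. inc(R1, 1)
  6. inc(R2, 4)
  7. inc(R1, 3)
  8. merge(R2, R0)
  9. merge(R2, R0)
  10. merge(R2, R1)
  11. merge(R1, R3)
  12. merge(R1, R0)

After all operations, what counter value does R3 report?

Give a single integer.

Answer: 22

Derivation:
Op 1: inc R3 by 4 -> R3=(0,0,0,4) value=4
Op 2: inc R3 by 4 -> R3=(0,0,0,8) value=8
Op 3: inc R1 by 5 -> R1=(0,5,0,0) value=5
Op 4: inc R1 by 1 -> R1=(0,6,0,0) value=6
Op 5: inc R1 by 1 -> R1=(0,7,0,0) value=7
Op 6: inc R2 by 4 -> R2=(0,0,4,0) value=4
Op 7: inc R1 by 3 -> R1=(0,10,0,0) value=10
Op 8: merge R2<->R0 -> R2=(0,0,4,0) R0=(0,0,4,0)
Op 9: merge R2<->R0 -> R2=(0,0,4,0) R0=(0,0,4,0)
Op 10: merge R2<->R1 -> R2=(0,10,4,0) R1=(0,10,4,0)
Op 11: merge R1<->R3 -> R1=(0,10,4,8) R3=(0,10,4,8)
Op 12: merge R1<->R0 -> R1=(0,10,4,8) R0=(0,10,4,8)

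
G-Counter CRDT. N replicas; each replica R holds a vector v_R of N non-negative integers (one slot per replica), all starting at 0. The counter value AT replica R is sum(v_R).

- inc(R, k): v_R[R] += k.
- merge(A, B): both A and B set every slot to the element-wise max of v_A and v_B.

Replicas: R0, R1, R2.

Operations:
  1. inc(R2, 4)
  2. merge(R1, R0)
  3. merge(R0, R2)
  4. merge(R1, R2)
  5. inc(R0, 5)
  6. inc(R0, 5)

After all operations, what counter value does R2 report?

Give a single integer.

Answer: 4

Derivation:
Op 1: inc R2 by 4 -> R2=(0,0,4) value=4
Op 2: merge R1<->R0 -> R1=(0,0,0) R0=(0,0,0)
Op 3: merge R0<->R2 -> R0=(0,0,4) R2=(0,0,4)
Op 4: merge R1<->R2 -> R1=(0,0,4) R2=(0,0,4)
Op 5: inc R0 by 5 -> R0=(5,0,4) value=9
Op 6: inc R0 by 5 -> R0=(10,0,4) value=14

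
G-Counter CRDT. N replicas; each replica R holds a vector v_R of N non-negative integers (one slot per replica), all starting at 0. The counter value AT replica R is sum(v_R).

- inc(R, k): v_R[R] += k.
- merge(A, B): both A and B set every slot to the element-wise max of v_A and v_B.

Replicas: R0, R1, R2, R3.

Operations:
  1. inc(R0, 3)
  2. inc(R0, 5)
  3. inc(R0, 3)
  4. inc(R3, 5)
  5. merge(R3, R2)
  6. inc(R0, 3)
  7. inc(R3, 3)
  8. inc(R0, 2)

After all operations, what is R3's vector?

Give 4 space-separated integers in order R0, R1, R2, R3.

Op 1: inc R0 by 3 -> R0=(3,0,0,0) value=3
Op 2: inc R0 by 5 -> R0=(8,0,0,0) value=8
Op 3: inc R0 by 3 -> R0=(11,0,0,0) value=11
Op 4: inc R3 by 5 -> R3=(0,0,0,5) value=5
Op 5: merge R3<->R2 -> R3=(0,0,0,5) R2=(0,0,0,5)
Op 6: inc R0 by 3 -> R0=(14,0,0,0) value=14
Op 7: inc R3 by 3 -> R3=(0,0,0,8) value=8
Op 8: inc R0 by 2 -> R0=(16,0,0,0) value=16

Answer: 0 0 0 8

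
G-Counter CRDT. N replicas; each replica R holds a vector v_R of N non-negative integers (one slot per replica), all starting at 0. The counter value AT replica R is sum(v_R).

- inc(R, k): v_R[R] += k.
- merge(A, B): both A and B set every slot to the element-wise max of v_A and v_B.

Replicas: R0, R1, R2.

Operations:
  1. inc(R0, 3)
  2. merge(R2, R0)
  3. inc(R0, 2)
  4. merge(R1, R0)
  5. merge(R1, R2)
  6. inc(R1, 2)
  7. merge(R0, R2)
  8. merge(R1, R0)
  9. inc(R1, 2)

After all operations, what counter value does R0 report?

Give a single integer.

Answer: 7

Derivation:
Op 1: inc R0 by 3 -> R0=(3,0,0) value=3
Op 2: merge R2<->R0 -> R2=(3,0,0) R0=(3,0,0)
Op 3: inc R0 by 2 -> R0=(5,0,0) value=5
Op 4: merge R1<->R0 -> R1=(5,0,0) R0=(5,0,0)
Op 5: merge R1<->R2 -> R1=(5,0,0) R2=(5,0,0)
Op 6: inc R1 by 2 -> R1=(5,2,0) value=7
Op 7: merge R0<->R2 -> R0=(5,0,0) R2=(5,0,0)
Op 8: merge R1<->R0 -> R1=(5,2,0) R0=(5,2,0)
Op 9: inc R1 by 2 -> R1=(5,4,0) value=9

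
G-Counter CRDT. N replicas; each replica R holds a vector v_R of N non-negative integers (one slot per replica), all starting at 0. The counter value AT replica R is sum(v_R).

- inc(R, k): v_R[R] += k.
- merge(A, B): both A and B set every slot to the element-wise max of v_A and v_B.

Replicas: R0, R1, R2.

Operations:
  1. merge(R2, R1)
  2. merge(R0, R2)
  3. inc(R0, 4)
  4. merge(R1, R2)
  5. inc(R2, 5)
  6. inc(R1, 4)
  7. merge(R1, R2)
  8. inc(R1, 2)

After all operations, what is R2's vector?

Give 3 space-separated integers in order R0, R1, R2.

Op 1: merge R2<->R1 -> R2=(0,0,0) R1=(0,0,0)
Op 2: merge R0<->R2 -> R0=(0,0,0) R2=(0,0,0)
Op 3: inc R0 by 4 -> R0=(4,0,0) value=4
Op 4: merge R1<->R2 -> R1=(0,0,0) R2=(0,0,0)
Op 5: inc R2 by 5 -> R2=(0,0,5) value=5
Op 6: inc R1 by 4 -> R1=(0,4,0) value=4
Op 7: merge R1<->R2 -> R1=(0,4,5) R2=(0,4,5)
Op 8: inc R1 by 2 -> R1=(0,6,5) value=11

Answer: 0 4 5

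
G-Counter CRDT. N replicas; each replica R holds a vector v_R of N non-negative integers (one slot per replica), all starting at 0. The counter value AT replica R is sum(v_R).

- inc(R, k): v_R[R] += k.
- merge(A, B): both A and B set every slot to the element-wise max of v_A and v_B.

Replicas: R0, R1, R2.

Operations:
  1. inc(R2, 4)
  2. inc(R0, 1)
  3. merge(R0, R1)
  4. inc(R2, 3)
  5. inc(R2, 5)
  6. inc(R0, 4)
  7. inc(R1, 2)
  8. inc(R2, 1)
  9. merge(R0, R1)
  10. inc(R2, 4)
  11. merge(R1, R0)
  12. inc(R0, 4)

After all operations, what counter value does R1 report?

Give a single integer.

Op 1: inc R2 by 4 -> R2=(0,0,4) value=4
Op 2: inc R0 by 1 -> R0=(1,0,0) value=1
Op 3: merge R0<->R1 -> R0=(1,0,0) R1=(1,0,0)
Op 4: inc R2 by 3 -> R2=(0,0,7) value=7
Op 5: inc R2 by 5 -> R2=(0,0,12) value=12
Op 6: inc R0 by 4 -> R0=(5,0,0) value=5
Op 7: inc R1 by 2 -> R1=(1,2,0) value=3
Op 8: inc R2 by 1 -> R2=(0,0,13) value=13
Op 9: merge R0<->R1 -> R0=(5,2,0) R1=(5,2,0)
Op 10: inc R2 by 4 -> R2=(0,0,17) value=17
Op 11: merge R1<->R0 -> R1=(5,2,0) R0=(5,2,0)
Op 12: inc R0 by 4 -> R0=(9,2,0) value=11

Answer: 7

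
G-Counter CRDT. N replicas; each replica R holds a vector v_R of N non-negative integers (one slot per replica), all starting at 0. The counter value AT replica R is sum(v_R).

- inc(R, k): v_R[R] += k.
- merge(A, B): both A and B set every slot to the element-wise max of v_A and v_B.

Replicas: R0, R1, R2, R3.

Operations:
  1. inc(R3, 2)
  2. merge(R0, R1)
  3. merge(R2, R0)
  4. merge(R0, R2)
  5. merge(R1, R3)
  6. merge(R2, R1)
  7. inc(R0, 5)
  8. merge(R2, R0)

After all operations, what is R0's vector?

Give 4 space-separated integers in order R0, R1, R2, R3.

Answer: 5 0 0 2

Derivation:
Op 1: inc R3 by 2 -> R3=(0,0,0,2) value=2
Op 2: merge R0<->R1 -> R0=(0,0,0,0) R1=(0,0,0,0)
Op 3: merge R2<->R0 -> R2=(0,0,0,0) R0=(0,0,0,0)
Op 4: merge R0<->R2 -> R0=(0,0,0,0) R2=(0,0,0,0)
Op 5: merge R1<->R3 -> R1=(0,0,0,2) R3=(0,0,0,2)
Op 6: merge R2<->R1 -> R2=(0,0,0,2) R1=(0,0,0,2)
Op 7: inc R0 by 5 -> R0=(5,0,0,0) value=5
Op 8: merge R2<->R0 -> R2=(5,0,0,2) R0=(5,0,0,2)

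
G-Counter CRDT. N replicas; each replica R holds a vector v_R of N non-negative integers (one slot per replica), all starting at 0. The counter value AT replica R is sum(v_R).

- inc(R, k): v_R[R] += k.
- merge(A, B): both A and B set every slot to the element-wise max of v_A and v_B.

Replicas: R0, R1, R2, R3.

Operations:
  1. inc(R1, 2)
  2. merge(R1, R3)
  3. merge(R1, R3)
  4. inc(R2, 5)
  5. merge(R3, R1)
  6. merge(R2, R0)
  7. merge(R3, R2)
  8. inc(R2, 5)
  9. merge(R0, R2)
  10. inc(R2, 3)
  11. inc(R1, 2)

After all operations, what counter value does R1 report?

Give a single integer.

Op 1: inc R1 by 2 -> R1=(0,2,0,0) value=2
Op 2: merge R1<->R3 -> R1=(0,2,0,0) R3=(0,2,0,0)
Op 3: merge R1<->R3 -> R1=(0,2,0,0) R3=(0,2,0,0)
Op 4: inc R2 by 5 -> R2=(0,0,5,0) value=5
Op 5: merge R3<->R1 -> R3=(0,2,0,0) R1=(0,2,0,0)
Op 6: merge R2<->R0 -> R2=(0,0,5,0) R0=(0,0,5,0)
Op 7: merge R3<->R2 -> R3=(0,2,5,0) R2=(0,2,5,0)
Op 8: inc R2 by 5 -> R2=(0,2,10,0) value=12
Op 9: merge R0<->R2 -> R0=(0,2,10,0) R2=(0,2,10,0)
Op 10: inc R2 by 3 -> R2=(0,2,13,0) value=15
Op 11: inc R1 by 2 -> R1=(0,4,0,0) value=4

Answer: 4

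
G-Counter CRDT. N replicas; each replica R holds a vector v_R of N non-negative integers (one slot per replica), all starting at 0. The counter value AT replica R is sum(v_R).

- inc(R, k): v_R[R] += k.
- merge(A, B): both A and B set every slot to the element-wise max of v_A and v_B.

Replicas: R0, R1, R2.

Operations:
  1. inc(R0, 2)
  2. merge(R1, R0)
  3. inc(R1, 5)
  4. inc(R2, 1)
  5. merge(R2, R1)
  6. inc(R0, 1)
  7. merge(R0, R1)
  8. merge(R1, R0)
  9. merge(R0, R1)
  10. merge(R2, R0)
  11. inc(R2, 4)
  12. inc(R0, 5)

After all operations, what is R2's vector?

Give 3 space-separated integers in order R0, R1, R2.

Answer: 3 5 5

Derivation:
Op 1: inc R0 by 2 -> R0=(2,0,0) value=2
Op 2: merge R1<->R0 -> R1=(2,0,0) R0=(2,0,0)
Op 3: inc R1 by 5 -> R1=(2,5,0) value=7
Op 4: inc R2 by 1 -> R2=(0,0,1) value=1
Op 5: merge R2<->R1 -> R2=(2,5,1) R1=(2,5,1)
Op 6: inc R0 by 1 -> R0=(3,0,0) value=3
Op 7: merge R0<->R1 -> R0=(3,5,1) R1=(3,5,1)
Op 8: merge R1<->R0 -> R1=(3,5,1) R0=(3,5,1)
Op 9: merge R0<->R1 -> R0=(3,5,1) R1=(3,5,1)
Op 10: merge R2<->R0 -> R2=(3,5,1) R0=(3,5,1)
Op 11: inc R2 by 4 -> R2=(3,5,5) value=13
Op 12: inc R0 by 5 -> R0=(8,5,1) value=14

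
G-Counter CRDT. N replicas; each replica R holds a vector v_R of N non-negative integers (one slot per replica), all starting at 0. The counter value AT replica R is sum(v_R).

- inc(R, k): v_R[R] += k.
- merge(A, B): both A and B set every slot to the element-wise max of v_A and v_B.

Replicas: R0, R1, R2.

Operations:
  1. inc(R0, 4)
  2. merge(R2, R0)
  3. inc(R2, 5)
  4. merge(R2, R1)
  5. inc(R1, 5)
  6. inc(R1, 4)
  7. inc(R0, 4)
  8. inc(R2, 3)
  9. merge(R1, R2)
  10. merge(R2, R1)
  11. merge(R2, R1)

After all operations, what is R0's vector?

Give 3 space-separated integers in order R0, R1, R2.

Op 1: inc R0 by 4 -> R0=(4,0,0) value=4
Op 2: merge R2<->R0 -> R2=(4,0,0) R0=(4,0,0)
Op 3: inc R2 by 5 -> R2=(4,0,5) value=9
Op 4: merge R2<->R1 -> R2=(4,0,5) R1=(4,0,5)
Op 5: inc R1 by 5 -> R1=(4,5,5) value=14
Op 6: inc R1 by 4 -> R1=(4,9,5) value=18
Op 7: inc R0 by 4 -> R0=(8,0,0) value=8
Op 8: inc R2 by 3 -> R2=(4,0,8) value=12
Op 9: merge R1<->R2 -> R1=(4,9,8) R2=(4,9,8)
Op 10: merge R2<->R1 -> R2=(4,9,8) R1=(4,9,8)
Op 11: merge R2<->R1 -> R2=(4,9,8) R1=(4,9,8)

Answer: 8 0 0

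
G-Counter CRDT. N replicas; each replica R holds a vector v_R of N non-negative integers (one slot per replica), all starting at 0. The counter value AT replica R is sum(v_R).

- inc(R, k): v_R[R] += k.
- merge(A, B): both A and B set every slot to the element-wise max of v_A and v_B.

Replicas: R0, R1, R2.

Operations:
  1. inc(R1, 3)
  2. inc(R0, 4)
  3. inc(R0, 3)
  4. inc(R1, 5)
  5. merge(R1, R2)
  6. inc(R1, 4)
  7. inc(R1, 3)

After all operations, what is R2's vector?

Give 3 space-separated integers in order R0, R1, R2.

Op 1: inc R1 by 3 -> R1=(0,3,0) value=3
Op 2: inc R0 by 4 -> R0=(4,0,0) value=4
Op 3: inc R0 by 3 -> R0=(7,0,0) value=7
Op 4: inc R1 by 5 -> R1=(0,8,0) value=8
Op 5: merge R1<->R2 -> R1=(0,8,0) R2=(0,8,0)
Op 6: inc R1 by 4 -> R1=(0,12,0) value=12
Op 7: inc R1 by 3 -> R1=(0,15,0) value=15

Answer: 0 8 0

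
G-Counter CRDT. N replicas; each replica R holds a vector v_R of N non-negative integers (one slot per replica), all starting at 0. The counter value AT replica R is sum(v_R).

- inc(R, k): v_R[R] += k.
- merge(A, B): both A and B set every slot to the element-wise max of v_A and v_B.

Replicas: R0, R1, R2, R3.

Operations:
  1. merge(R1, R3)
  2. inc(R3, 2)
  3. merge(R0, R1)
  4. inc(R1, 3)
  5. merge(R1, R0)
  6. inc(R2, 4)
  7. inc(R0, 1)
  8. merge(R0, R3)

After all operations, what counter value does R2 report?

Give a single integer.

Op 1: merge R1<->R3 -> R1=(0,0,0,0) R3=(0,0,0,0)
Op 2: inc R3 by 2 -> R3=(0,0,0,2) value=2
Op 3: merge R0<->R1 -> R0=(0,0,0,0) R1=(0,0,0,0)
Op 4: inc R1 by 3 -> R1=(0,3,0,0) value=3
Op 5: merge R1<->R0 -> R1=(0,3,0,0) R0=(0,3,0,0)
Op 6: inc R2 by 4 -> R2=(0,0,4,0) value=4
Op 7: inc R0 by 1 -> R0=(1,3,0,0) value=4
Op 8: merge R0<->R3 -> R0=(1,3,0,2) R3=(1,3,0,2)

Answer: 4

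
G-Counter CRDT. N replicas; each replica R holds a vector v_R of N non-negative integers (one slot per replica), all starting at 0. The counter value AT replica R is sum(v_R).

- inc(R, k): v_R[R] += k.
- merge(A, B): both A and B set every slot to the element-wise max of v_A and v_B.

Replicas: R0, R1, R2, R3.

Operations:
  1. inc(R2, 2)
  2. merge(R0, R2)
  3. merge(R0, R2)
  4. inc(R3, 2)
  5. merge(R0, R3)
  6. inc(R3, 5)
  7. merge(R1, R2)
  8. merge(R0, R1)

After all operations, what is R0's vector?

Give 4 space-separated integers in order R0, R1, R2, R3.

Answer: 0 0 2 2

Derivation:
Op 1: inc R2 by 2 -> R2=(0,0,2,0) value=2
Op 2: merge R0<->R2 -> R0=(0,0,2,0) R2=(0,0,2,0)
Op 3: merge R0<->R2 -> R0=(0,0,2,0) R2=(0,0,2,0)
Op 4: inc R3 by 2 -> R3=(0,0,0,2) value=2
Op 5: merge R0<->R3 -> R0=(0,0,2,2) R3=(0,0,2,2)
Op 6: inc R3 by 5 -> R3=(0,0,2,7) value=9
Op 7: merge R1<->R2 -> R1=(0,0,2,0) R2=(0,0,2,0)
Op 8: merge R0<->R1 -> R0=(0,0,2,2) R1=(0,0,2,2)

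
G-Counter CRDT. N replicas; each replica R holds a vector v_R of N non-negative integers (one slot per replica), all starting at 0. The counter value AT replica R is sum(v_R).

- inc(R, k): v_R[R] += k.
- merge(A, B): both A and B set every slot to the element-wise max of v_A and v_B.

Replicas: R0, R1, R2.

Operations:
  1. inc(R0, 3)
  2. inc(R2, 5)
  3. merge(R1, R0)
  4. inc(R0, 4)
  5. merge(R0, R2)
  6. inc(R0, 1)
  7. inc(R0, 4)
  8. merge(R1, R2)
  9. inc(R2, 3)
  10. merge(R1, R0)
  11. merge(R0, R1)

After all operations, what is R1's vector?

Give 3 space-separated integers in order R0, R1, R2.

Answer: 12 0 5

Derivation:
Op 1: inc R0 by 3 -> R0=(3,0,0) value=3
Op 2: inc R2 by 5 -> R2=(0,0,5) value=5
Op 3: merge R1<->R0 -> R1=(3,0,0) R0=(3,0,0)
Op 4: inc R0 by 4 -> R0=(7,0,0) value=7
Op 5: merge R0<->R2 -> R0=(7,0,5) R2=(7,0,5)
Op 6: inc R0 by 1 -> R0=(8,0,5) value=13
Op 7: inc R0 by 4 -> R0=(12,0,5) value=17
Op 8: merge R1<->R2 -> R1=(7,0,5) R2=(7,0,5)
Op 9: inc R2 by 3 -> R2=(7,0,8) value=15
Op 10: merge R1<->R0 -> R1=(12,0,5) R0=(12,0,5)
Op 11: merge R0<->R1 -> R0=(12,0,5) R1=(12,0,5)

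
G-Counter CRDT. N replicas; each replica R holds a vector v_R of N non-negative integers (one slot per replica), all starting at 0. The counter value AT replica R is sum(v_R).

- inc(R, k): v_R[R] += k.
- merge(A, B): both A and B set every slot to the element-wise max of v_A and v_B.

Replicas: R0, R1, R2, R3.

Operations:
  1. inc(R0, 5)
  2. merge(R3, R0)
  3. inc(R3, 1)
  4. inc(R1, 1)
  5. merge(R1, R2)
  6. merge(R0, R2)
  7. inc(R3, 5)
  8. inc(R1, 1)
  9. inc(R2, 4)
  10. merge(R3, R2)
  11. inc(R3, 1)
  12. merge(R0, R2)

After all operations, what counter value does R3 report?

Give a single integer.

Answer: 17

Derivation:
Op 1: inc R0 by 5 -> R0=(5,0,0,0) value=5
Op 2: merge R3<->R0 -> R3=(5,0,0,0) R0=(5,0,0,0)
Op 3: inc R3 by 1 -> R3=(5,0,0,1) value=6
Op 4: inc R1 by 1 -> R1=(0,1,0,0) value=1
Op 5: merge R1<->R2 -> R1=(0,1,0,0) R2=(0,1,0,0)
Op 6: merge R0<->R2 -> R0=(5,1,0,0) R2=(5,1,0,0)
Op 7: inc R3 by 5 -> R3=(5,0,0,6) value=11
Op 8: inc R1 by 1 -> R1=(0,2,0,0) value=2
Op 9: inc R2 by 4 -> R2=(5,1,4,0) value=10
Op 10: merge R3<->R2 -> R3=(5,1,4,6) R2=(5,1,4,6)
Op 11: inc R3 by 1 -> R3=(5,1,4,7) value=17
Op 12: merge R0<->R2 -> R0=(5,1,4,6) R2=(5,1,4,6)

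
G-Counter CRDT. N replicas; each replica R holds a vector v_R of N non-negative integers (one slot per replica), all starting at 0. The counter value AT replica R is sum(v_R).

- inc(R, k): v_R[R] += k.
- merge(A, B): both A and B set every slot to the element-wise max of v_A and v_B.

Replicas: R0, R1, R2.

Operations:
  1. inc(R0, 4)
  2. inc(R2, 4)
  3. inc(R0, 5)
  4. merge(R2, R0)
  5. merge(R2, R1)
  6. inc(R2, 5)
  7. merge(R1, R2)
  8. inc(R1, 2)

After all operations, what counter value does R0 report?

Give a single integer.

Answer: 13

Derivation:
Op 1: inc R0 by 4 -> R0=(4,0,0) value=4
Op 2: inc R2 by 4 -> R2=(0,0,4) value=4
Op 3: inc R0 by 5 -> R0=(9,0,0) value=9
Op 4: merge R2<->R0 -> R2=(9,0,4) R0=(9,0,4)
Op 5: merge R2<->R1 -> R2=(9,0,4) R1=(9,0,4)
Op 6: inc R2 by 5 -> R2=(9,0,9) value=18
Op 7: merge R1<->R2 -> R1=(9,0,9) R2=(9,0,9)
Op 8: inc R1 by 2 -> R1=(9,2,9) value=20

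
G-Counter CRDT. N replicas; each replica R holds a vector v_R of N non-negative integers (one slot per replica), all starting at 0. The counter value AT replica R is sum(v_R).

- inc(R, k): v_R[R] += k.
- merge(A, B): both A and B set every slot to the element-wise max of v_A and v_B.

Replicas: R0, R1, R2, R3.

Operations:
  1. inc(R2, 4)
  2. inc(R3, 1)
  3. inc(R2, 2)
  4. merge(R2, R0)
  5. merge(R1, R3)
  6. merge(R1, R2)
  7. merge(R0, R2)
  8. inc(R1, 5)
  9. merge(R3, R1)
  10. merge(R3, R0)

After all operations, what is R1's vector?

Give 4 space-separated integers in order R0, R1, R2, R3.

Answer: 0 5 6 1

Derivation:
Op 1: inc R2 by 4 -> R2=(0,0,4,0) value=4
Op 2: inc R3 by 1 -> R3=(0,0,0,1) value=1
Op 3: inc R2 by 2 -> R2=(0,0,6,0) value=6
Op 4: merge R2<->R0 -> R2=(0,0,6,0) R0=(0,0,6,0)
Op 5: merge R1<->R3 -> R1=(0,0,0,1) R3=(0,0,0,1)
Op 6: merge R1<->R2 -> R1=(0,0,6,1) R2=(0,0,6,1)
Op 7: merge R0<->R2 -> R0=(0,0,6,1) R2=(0,0,6,1)
Op 8: inc R1 by 5 -> R1=(0,5,6,1) value=12
Op 9: merge R3<->R1 -> R3=(0,5,6,1) R1=(0,5,6,1)
Op 10: merge R3<->R0 -> R3=(0,5,6,1) R0=(0,5,6,1)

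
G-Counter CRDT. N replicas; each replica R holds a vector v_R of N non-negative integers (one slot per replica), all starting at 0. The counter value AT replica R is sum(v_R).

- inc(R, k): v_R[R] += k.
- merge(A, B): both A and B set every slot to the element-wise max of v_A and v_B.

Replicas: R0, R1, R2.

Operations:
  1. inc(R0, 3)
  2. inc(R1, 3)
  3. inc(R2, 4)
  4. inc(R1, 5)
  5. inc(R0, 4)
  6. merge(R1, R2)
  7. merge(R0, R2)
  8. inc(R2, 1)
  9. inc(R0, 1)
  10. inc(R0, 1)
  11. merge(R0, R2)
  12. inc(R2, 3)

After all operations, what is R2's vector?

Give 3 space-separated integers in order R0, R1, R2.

Op 1: inc R0 by 3 -> R0=(3,0,0) value=3
Op 2: inc R1 by 3 -> R1=(0,3,0) value=3
Op 3: inc R2 by 4 -> R2=(0,0,4) value=4
Op 4: inc R1 by 5 -> R1=(0,8,0) value=8
Op 5: inc R0 by 4 -> R0=(7,0,0) value=7
Op 6: merge R1<->R2 -> R1=(0,8,4) R2=(0,8,4)
Op 7: merge R0<->R2 -> R0=(7,8,4) R2=(7,8,4)
Op 8: inc R2 by 1 -> R2=(7,8,5) value=20
Op 9: inc R0 by 1 -> R0=(8,8,4) value=20
Op 10: inc R0 by 1 -> R0=(9,8,4) value=21
Op 11: merge R0<->R2 -> R0=(9,8,5) R2=(9,8,5)
Op 12: inc R2 by 3 -> R2=(9,8,8) value=25

Answer: 9 8 8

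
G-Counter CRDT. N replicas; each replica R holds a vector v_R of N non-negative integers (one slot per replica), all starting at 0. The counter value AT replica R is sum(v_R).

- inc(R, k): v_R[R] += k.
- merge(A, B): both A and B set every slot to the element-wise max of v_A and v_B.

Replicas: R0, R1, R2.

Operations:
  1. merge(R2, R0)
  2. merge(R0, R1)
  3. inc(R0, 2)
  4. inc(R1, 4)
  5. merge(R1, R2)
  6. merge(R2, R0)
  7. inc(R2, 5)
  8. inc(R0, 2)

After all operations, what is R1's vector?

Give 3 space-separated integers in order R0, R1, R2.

Op 1: merge R2<->R0 -> R2=(0,0,0) R0=(0,0,0)
Op 2: merge R0<->R1 -> R0=(0,0,0) R1=(0,0,0)
Op 3: inc R0 by 2 -> R0=(2,0,0) value=2
Op 4: inc R1 by 4 -> R1=(0,4,0) value=4
Op 5: merge R1<->R2 -> R1=(0,4,0) R2=(0,4,0)
Op 6: merge R2<->R0 -> R2=(2,4,0) R0=(2,4,0)
Op 7: inc R2 by 5 -> R2=(2,4,5) value=11
Op 8: inc R0 by 2 -> R0=(4,4,0) value=8

Answer: 0 4 0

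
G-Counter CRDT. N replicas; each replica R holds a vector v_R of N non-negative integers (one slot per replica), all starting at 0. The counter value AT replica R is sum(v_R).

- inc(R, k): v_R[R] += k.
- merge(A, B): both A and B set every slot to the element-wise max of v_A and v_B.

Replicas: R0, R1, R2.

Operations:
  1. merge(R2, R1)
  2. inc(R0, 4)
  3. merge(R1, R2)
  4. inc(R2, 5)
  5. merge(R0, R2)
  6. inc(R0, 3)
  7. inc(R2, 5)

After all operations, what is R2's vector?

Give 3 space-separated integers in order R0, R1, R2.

Op 1: merge R2<->R1 -> R2=(0,0,0) R1=(0,0,0)
Op 2: inc R0 by 4 -> R0=(4,0,0) value=4
Op 3: merge R1<->R2 -> R1=(0,0,0) R2=(0,0,0)
Op 4: inc R2 by 5 -> R2=(0,0,5) value=5
Op 5: merge R0<->R2 -> R0=(4,0,5) R2=(4,0,5)
Op 6: inc R0 by 3 -> R0=(7,0,5) value=12
Op 7: inc R2 by 5 -> R2=(4,0,10) value=14

Answer: 4 0 10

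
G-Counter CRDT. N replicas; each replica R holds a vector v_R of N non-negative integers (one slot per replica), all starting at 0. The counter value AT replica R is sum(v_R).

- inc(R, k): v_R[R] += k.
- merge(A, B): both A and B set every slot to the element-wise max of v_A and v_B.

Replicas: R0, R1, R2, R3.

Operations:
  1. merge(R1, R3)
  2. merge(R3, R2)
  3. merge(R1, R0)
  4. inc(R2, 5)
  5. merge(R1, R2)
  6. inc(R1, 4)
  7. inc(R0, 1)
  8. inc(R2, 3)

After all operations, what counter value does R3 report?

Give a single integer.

Answer: 0

Derivation:
Op 1: merge R1<->R3 -> R1=(0,0,0,0) R3=(0,0,0,0)
Op 2: merge R3<->R2 -> R3=(0,0,0,0) R2=(0,0,0,0)
Op 3: merge R1<->R0 -> R1=(0,0,0,0) R0=(0,0,0,0)
Op 4: inc R2 by 5 -> R2=(0,0,5,0) value=5
Op 5: merge R1<->R2 -> R1=(0,0,5,0) R2=(0,0,5,0)
Op 6: inc R1 by 4 -> R1=(0,4,5,0) value=9
Op 7: inc R0 by 1 -> R0=(1,0,0,0) value=1
Op 8: inc R2 by 3 -> R2=(0,0,8,0) value=8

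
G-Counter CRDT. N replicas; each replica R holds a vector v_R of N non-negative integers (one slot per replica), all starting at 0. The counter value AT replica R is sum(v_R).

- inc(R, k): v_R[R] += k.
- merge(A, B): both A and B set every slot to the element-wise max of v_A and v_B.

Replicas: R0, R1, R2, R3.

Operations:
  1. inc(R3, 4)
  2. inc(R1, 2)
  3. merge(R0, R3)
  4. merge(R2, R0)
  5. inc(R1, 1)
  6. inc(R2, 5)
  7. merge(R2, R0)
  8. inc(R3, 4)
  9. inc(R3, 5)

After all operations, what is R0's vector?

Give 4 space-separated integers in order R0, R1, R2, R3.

Answer: 0 0 5 4

Derivation:
Op 1: inc R3 by 4 -> R3=(0,0,0,4) value=4
Op 2: inc R1 by 2 -> R1=(0,2,0,0) value=2
Op 3: merge R0<->R3 -> R0=(0,0,0,4) R3=(0,0,0,4)
Op 4: merge R2<->R0 -> R2=(0,0,0,4) R0=(0,0,0,4)
Op 5: inc R1 by 1 -> R1=(0,3,0,0) value=3
Op 6: inc R2 by 5 -> R2=(0,0,5,4) value=9
Op 7: merge R2<->R0 -> R2=(0,0,5,4) R0=(0,0,5,4)
Op 8: inc R3 by 4 -> R3=(0,0,0,8) value=8
Op 9: inc R3 by 5 -> R3=(0,0,0,13) value=13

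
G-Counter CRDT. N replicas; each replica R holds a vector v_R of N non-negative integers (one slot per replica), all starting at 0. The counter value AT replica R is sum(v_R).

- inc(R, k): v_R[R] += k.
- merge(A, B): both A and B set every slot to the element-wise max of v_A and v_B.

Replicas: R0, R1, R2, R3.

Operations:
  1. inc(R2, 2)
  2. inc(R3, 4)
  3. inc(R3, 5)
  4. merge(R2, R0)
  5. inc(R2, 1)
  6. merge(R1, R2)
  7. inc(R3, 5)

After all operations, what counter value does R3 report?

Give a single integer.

Op 1: inc R2 by 2 -> R2=(0,0,2,0) value=2
Op 2: inc R3 by 4 -> R3=(0,0,0,4) value=4
Op 3: inc R3 by 5 -> R3=(0,0,0,9) value=9
Op 4: merge R2<->R0 -> R2=(0,0,2,0) R0=(0,0,2,0)
Op 5: inc R2 by 1 -> R2=(0,0,3,0) value=3
Op 6: merge R1<->R2 -> R1=(0,0,3,0) R2=(0,0,3,0)
Op 7: inc R3 by 5 -> R3=(0,0,0,14) value=14

Answer: 14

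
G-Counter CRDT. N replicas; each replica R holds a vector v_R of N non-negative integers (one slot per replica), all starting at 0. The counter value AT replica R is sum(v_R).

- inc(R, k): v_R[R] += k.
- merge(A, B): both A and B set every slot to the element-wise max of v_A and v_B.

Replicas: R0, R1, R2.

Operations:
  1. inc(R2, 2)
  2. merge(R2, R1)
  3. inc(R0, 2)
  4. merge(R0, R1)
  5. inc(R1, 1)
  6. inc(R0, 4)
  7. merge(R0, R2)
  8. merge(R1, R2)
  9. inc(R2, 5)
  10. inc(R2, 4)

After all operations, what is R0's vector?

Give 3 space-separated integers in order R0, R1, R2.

Answer: 6 0 2

Derivation:
Op 1: inc R2 by 2 -> R2=(0,0,2) value=2
Op 2: merge R2<->R1 -> R2=(0,0,2) R1=(0,0,2)
Op 3: inc R0 by 2 -> R0=(2,0,0) value=2
Op 4: merge R0<->R1 -> R0=(2,0,2) R1=(2,0,2)
Op 5: inc R1 by 1 -> R1=(2,1,2) value=5
Op 6: inc R0 by 4 -> R0=(6,0,2) value=8
Op 7: merge R0<->R2 -> R0=(6,0,2) R2=(6,0,2)
Op 8: merge R1<->R2 -> R1=(6,1,2) R2=(6,1,2)
Op 9: inc R2 by 5 -> R2=(6,1,7) value=14
Op 10: inc R2 by 4 -> R2=(6,1,11) value=18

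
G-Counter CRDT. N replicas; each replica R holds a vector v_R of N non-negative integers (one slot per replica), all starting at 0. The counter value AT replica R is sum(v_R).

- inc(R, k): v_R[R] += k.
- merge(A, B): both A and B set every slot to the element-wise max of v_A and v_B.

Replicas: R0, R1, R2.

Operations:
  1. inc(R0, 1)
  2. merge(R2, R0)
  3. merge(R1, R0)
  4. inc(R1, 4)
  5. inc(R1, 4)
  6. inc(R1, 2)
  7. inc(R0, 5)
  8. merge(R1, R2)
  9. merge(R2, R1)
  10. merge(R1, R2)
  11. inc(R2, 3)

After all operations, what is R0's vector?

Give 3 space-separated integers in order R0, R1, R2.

Op 1: inc R0 by 1 -> R0=(1,0,0) value=1
Op 2: merge R2<->R0 -> R2=(1,0,0) R0=(1,0,0)
Op 3: merge R1<->R0 -> R1=(1,0,0) R0=(1,0,0)
Op 4: inc R1 by 4 -> R1=(1,4,0) value=5
Op 5: inc R1 by 4 -> R1=(1,8,0) value=9
Op 6: inc R1 by 2 -> R1=(1,10,0) value=11
Op 7: inc R0 by 5 -> R0=(6,0,0) value=6
Op 8: merge R1<->R2 -> R1=(1,10,0) R2=(1,10,0)
Op 9: merge R2<->R1 -> R2=(1,10,0) R1=(1,10,0)
Op 10: merge R1<->R2 -> R1=(1,10,0) R2=(1,10,0)
Op 11: inc R2 by 3 -> R2=(1,10,3) value=14

Answer: 6 0 0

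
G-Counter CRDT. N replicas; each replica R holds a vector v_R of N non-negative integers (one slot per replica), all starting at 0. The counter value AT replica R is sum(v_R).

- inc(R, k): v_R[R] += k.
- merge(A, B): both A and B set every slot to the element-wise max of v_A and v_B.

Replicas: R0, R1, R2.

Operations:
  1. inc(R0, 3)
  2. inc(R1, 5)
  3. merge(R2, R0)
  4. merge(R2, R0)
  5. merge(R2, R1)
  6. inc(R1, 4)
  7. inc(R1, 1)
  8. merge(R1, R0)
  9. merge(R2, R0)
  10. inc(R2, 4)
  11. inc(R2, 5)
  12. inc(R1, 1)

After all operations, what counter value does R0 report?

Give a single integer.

Answer: 13

Derivation:
Op 1: inc R0 by 3 -> R0=(3,0,0) value=3
Op 2: inc R1 by 5 -> R1=(0,5,0) value=5
Op 3: merge R2<->R0 -> R2=(3,0,0) R0=(3,0,0)
Op 4: merge R2<->R0 -> R2=(3,0,0) R0=(3,0,0)
Op 5: merge R2<->R1 -> R2=(3,5,0) R1=(3,5,0)
Op 6: inc R1 by 4 -> R1=(3,9,0) value=12
Op 7: inc R1 by 1 -> R1=(3,10,0) value=13
Op 8: merge R1<->R0 -> R1=(3,10,0) R0=(3,10,0)
Op 9: merge R2<->R0 -> R2=(3,10,0) R0=(3,10,0)
Op 10: inc R2 by 4 -> R2=(3,10,4) value=17
Op 11: inc R2 by 5 -> R2=(3,10,9) value=22
Op 12: inc R1 by 1 -> R1=(3,11,0) value=14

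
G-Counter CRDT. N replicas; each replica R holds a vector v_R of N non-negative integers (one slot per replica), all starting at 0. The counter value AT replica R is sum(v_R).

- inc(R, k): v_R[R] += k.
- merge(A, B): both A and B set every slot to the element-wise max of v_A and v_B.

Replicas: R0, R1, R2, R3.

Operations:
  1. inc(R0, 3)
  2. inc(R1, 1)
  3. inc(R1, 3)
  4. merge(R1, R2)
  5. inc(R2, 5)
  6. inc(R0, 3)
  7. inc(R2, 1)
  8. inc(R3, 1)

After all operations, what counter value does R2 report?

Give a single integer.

Answer: 10

Derivation:
Op 1: inc R0 by 3 -> R0=(3,0,0,0) value=3
Op 2: inc R1 by 1 -> R1=(0,1,0,0) value=1
Op 3: inc R1 by 3 -> R1=(0,4,0,0) value=4
Op 4: merge R1<->R2 -> R1=(0,4,0,0) R2=(0,4,0,0)
Op 5: inc R2 by 5 -> R2=(0,4,5,0) value=9
Op 6: inc R0 by 3 -> R0=(6,0,0,0) value=6
Op 7: inc R2 by 1 -> R2=(0,4,6,0) value=10
Op 8: inc R3 by 1 -> R3=(0,0,0,1) value=1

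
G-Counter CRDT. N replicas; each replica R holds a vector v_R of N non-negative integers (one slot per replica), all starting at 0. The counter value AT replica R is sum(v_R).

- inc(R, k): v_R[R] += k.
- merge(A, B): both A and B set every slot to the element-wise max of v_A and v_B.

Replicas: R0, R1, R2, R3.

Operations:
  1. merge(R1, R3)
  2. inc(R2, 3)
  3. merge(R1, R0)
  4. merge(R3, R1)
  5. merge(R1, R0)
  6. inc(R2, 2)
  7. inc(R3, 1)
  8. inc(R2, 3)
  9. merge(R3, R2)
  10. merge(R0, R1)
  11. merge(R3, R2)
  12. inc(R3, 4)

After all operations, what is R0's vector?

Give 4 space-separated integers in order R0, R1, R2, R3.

Op 1: merge R1<->R3 -> R1=(0,0,0,0) R3=(0,0,0,0)
Op 2: inc R2 by 3 -> R2=(0,0,3,0) value=3
Op 3: merge R1<->R0 -> R1=(0,0,0,0) R0=(0,0,0,0)
Op 4: merge R3<->R1 -> R3=(0,0,0,0) R1=(0,0,0,0)
Op 5: merge R1<->R0 -> R1=(0,0,0,0) R0=(0,0,0,0)
Op 6: inc R2 by 2 -> R2=(0,0,5,0) value=5
Op 7: inc R3 by 1 -> R3=(0,0,0,1) value=1
Op 8: inc R2 by 3 -> R2=(0,0,8,0) value=8
Op 9: merge R3<->R2 -> R3=(0,0,8,1) R2=(0,0,8,1)
Op 10: merge R0<->R1 -> R0=(0,0,0,0) R1=(0,0,0,0)
Op 11: merge R3<->R2 -> R3=(0,0,8,1) R2=(0,0,8,1)
Op 12: inc R3 by 4 -> R3=(0,0,8,5) value=13

Answer: 0 0 0 0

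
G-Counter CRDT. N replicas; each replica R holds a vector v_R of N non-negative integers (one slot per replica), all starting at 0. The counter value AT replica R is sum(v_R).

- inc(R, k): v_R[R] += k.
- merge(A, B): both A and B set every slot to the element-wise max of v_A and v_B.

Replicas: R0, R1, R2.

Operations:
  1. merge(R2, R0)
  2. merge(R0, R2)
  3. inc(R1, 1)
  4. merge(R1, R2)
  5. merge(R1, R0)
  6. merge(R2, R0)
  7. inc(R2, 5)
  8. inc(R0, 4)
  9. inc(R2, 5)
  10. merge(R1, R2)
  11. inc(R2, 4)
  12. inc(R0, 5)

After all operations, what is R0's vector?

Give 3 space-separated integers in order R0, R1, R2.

Op 1: merge R2<->R0 -> R2=(0,0,0) R0=(0,0,0)
Op 2: merge R0<->R2 -> R0=(0,0,0) R2=(0,0,0)
Op 3: inc R1 by 1 -> R1=(0,1,0) value=1
Op 4: merge R1<->R2 -> R1=(0,1,0) R2=(0,1,0)
Op 5: merge R1<->R0 -> R1=(0,1,0) R0=(0,1,0)
Op 6: merge R2<->R0 -> R2=(0,1,0) R0=(0,1,0)
Op 7: inc R2 by 5 -> R2=(0,1,5) value=6
Op 8: inc R0 by 4 -> R0=(4,1,0) value=5
Op 9: inc R2 by 5 -> R2=(0,1,10) value=11
Op 10: merge R1<->R2 -> R1=(0,1,10) R2=(0,1,10)
Op 11: inc R2 by 4 -> R2=(0,1,14) value=15
Op 12: inc R0 by 5 -> R0=(9,1,0) value=10

Answer: 9 1 0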